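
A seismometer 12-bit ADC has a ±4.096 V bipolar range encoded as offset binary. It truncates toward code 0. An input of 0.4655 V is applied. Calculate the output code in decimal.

code 2280

Full-scale span = 8.192 V; LSB = 8.192/2^12 = 2.000 mV.
(0.4655 − (−4.096)) / 0.002 = 2280.750 LSBs.
⌊·⌋(2280.750) = 2280.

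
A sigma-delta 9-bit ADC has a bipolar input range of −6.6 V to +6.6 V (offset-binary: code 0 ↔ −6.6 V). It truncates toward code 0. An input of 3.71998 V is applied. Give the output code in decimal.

LSB = 13.2 V / 512 = 25.781 mV.
(V_in − V_low)/LSB = (3.71998 − (−6.6)) / 0.0257812 = 400.290.
Floor → code 400.

code 400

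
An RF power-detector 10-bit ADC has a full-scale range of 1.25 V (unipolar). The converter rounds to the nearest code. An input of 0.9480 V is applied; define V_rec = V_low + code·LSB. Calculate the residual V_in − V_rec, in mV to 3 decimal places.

-0.486 mV

LSB = 1.25/2^10 = 1.221 mV.
(V_in − V_low)/LSB = (0.9480 − 0)/0.0012207 = 776.6016 → code 777 (round).
V_rec = 0 + 777·0.0012207 = 0.94848633 V.
Error = 0.9480 − 0.94848633 = -0.000486328 V = -0.486 mV.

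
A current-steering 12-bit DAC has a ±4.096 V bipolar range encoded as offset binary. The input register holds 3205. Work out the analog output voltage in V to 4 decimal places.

LSB = 8.192 V / 2^12 = 2.000 mV.
V_out = (−4.096) + 3205 × 0.002 V = 2.314 V.

2.3140 V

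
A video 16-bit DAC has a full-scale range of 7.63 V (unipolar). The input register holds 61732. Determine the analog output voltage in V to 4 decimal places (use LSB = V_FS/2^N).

7.1871 V

LSB = 7.63 V / 2^16 = 116.42 µV.
V_out = 0 + 61732 × 0.000116425 V = 7.18712 V.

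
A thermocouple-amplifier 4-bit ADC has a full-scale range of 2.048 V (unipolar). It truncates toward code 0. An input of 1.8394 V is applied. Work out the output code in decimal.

code 14

With 16 levels over 2.048 V, one step is 128.000 mV.
Input sits at 14.370 steps above V_low.
⌊·⌋(14.370) = 14.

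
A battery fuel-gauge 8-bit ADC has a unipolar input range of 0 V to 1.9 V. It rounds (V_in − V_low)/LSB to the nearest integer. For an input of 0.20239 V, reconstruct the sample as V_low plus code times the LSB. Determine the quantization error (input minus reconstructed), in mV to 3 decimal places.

LSB = 1.9/2^8 = 7.422 mV.
(0.20239 − 0)/0.00742187 = 27.2694; round gives code 27.
V_rec = 0 + 27·0.00742187 = 0.20039062 V.
Error = 0.20239 − 0.20039062 = 0.00199937 V = 1.999 mV.

1.999 mV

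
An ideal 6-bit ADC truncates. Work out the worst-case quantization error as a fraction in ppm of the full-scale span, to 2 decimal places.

Truncating → worst-case error = 1 LSB = V_FS/2^6, so 1e+06/64 = 15625 ppm of full scale.

15625.00 ppm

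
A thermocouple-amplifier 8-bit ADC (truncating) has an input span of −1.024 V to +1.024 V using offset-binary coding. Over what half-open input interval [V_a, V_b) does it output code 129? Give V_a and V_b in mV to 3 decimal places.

LSB = 2.048/2^8 = 8.000 mV.
V_a = V_low + 129·LSB = 0.008 V; V_b = V_low + 130·LSB = 0.016 V.

[8.000 mV, 16.000 mV)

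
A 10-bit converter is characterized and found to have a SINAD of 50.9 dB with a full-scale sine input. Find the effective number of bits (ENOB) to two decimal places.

8.16 bits

ENOB = (SINAD − 1.76) / 6.02 = (50.9 − 1.76)/6.02 = 8.163.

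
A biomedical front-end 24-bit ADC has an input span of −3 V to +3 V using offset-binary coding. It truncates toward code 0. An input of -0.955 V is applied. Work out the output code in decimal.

code 5718234

LSB = 6 V / 16777216 = 0.36 µV.
(V_in − V_low)/LSB = (-0.955 − (−3)) / 3.57628e-07 = 5718234.453.
So the output code is 5718234.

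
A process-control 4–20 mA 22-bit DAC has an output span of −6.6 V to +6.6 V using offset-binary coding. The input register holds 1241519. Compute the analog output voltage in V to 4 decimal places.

-2.6928 V

LSB = 13.2 V / 2^22 = 3.15 µV.
V_out = (−6.6) + 1241519 × 3.14713e-06 V = -2.69278 V.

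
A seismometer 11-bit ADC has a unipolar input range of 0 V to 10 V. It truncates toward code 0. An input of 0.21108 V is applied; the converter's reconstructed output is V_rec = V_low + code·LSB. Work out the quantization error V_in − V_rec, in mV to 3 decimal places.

One LSB is 10 V / 2048 = 4.883 mV.
(0.21108 − 0)/0.00488281 = 43.2292; ⌊·⌋ gives code 43.
Reconstructed: 0.20996094 V.
Difference: 0.00111906 V → 1.119 mV.

1.119 mV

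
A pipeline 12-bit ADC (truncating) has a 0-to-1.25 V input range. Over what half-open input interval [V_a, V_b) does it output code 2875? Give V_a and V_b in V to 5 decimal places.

LSB = 1.25/2^12 = 305.18 µV.
V_a = V_low + 2875·LSB = 0.87738 V; V_b = V_low + 2876·LSB = 0.877686 V.

[0.87738 V, 0.87769 V)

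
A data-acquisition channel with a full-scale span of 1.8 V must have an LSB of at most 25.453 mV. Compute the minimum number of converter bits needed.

Number of steps required ≥ 1.8 V / 25.453 mV = 70.72.
Need 2^N ≥ 70.72; 2^6 = 64, 2^7 = 128.
Minimum N = 7.

7 bits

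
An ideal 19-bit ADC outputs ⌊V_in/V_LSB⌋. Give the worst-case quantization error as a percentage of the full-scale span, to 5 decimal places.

0.00019 %

Truncating → worst-case error = 1 LSB = V_FS/2^19, so 100/524288 = 0.000190735 % of full scale.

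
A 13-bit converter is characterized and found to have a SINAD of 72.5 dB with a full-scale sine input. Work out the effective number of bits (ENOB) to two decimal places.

ENOB = (SINAD − 1.76) / 6.02 = (72.5 − 1.76)/6.02 = 11.751.

11.75 bits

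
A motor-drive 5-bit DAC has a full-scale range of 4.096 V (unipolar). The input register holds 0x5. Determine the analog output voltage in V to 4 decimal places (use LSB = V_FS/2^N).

LSB = 4.096 V / 2^5 = 128.000 mV.
Code 0x5 = 5 decimal.
V_out = 0 + 5 × 0.128 V = 0.64 V.

0.6400 V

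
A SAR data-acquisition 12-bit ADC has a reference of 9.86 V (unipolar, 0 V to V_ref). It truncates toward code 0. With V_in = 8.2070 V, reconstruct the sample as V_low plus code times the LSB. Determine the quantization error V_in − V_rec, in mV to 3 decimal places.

One LSB is 9.86 V / 4096 = 2.407 mV.
Scaled input = 3409.3176 LSBs, so code = 3409.
Reconstructed: 8.2062354 V.
V_in − V_rec = 0.000764648 V = 0.765 mV.

0.765 mV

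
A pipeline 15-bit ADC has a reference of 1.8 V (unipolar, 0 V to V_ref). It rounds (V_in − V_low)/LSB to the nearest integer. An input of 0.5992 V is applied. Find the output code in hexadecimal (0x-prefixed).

code 0x2A9C (decimal 10908)

With 32768 levels over 1.8 V, one step is 54.93 µV.
(V_in − V_low)/LSB = (0.5992 − 0) / 5.49316e-05 = 10908.103.
So the output code is 10908.
In hexadecimal (0x-prefixed): 0x2A9C.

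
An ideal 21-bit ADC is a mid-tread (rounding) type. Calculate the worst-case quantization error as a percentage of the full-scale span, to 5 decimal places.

Rounding → worst-case error = ½ LSB = V_FS/2^22, so 100/4194304 = 2.38419e-05 % of full scale.

0.00002 %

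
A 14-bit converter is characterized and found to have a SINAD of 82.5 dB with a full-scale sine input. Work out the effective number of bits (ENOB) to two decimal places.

ENOB = (SINAD − 1.76) / 6.02 = (82.5 − 1.76)/6.02 = 13.412.

13.41 bits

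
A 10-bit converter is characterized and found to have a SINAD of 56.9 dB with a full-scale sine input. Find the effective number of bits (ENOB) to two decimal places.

9.16 bits

ENOB = (SINAD − 1.76) / 6.02 = (56.9 − 1.76)/6.02 = 9.159.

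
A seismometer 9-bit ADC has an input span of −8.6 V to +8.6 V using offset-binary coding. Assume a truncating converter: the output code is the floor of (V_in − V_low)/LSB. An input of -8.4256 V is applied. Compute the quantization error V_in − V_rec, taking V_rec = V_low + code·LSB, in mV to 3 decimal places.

6.431 mV

Step size: 17.2 V ÷ 2^9 = 33.594 mV.
Scaled input = 5.1914 LSBs, so code = 5.
Reconstructed: -8.4320312 V.
Error = -8.4256 − (−8.4320312) = 0.00643125 V = 6.431 mV.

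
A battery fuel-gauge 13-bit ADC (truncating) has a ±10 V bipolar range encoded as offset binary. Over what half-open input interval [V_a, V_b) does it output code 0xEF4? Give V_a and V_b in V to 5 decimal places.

LSB = 20/2^13 = 2.441 mV.
Code 0xEF4 = 3828 decimal.
V_a = V_low + 3828·LSB = -0.654297 V; V_b = V_low + 3829·LSB = -0.651855 V.

[-0.65430 V, -0.65186 V)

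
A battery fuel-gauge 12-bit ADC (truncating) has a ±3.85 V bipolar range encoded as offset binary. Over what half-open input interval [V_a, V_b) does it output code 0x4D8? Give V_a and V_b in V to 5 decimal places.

LSB = 7.7/2^12 = 1.880 mV.
Code 0x4D8 = 1240 decimal.
V_a = V_low + 1240·LSB = -1.51895 V; V_b = V_low + 1241·LSB = -1.51707 V.

[-1.51895 V, -1.51707 V)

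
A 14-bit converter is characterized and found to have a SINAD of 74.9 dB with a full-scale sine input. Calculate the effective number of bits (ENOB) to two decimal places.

12.15 bits

ENOB = (SINAD − 1.76) / 6.02 = (74.9 − 1.76)/6.02 = 12.150.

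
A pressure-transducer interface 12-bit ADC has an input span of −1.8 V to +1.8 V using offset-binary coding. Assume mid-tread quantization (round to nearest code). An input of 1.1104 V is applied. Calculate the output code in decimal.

code 3311

Full-scale span = 3.6 V; LSB = 3.6/2^12 = 0.879 mV.
Input sits at 3311.388 steps above V_low.
round(3311.388) = 3311.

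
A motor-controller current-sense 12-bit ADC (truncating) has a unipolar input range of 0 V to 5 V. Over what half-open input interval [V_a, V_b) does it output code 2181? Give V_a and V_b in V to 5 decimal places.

LSB = 5/2^12 = 1.221 mV.
V_a = V_low + 2181·LSB = 2.66235 V; V_b = V_low + 2182·LSB = 2.66357 V.

[2.66235 V, 2.66357 V)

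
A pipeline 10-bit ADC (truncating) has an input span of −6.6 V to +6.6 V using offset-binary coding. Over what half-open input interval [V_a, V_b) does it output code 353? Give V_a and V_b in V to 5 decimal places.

[-2.04961 V, -2.03672 V)

LSB = 13.2/2^10 = 12.891 mV.
V_a = V_low + 353·LSB = -2.04961 V; V_b = V_low + 354·LSB = -2.03672 V.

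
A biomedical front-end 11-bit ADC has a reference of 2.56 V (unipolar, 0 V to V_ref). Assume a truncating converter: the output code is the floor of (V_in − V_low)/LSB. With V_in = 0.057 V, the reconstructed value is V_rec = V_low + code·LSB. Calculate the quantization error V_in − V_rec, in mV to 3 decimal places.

LSB = 2.56/2^11 = 1.250 mV.
(0.057 − 0)/0.00125 = 45.6000; ⌊·⌋ gives code 45.
V_rec = 0 + 45·0.00125 = 0.05625 V.
V_in − V_rec = 0.00075 V = 0.750 mV.

0.750 mV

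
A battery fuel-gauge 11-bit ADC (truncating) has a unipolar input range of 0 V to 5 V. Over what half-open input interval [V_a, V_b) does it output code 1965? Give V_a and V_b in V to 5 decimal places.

LSB = 5/2^11 = 2.441 mV.
V_a = V_low + 1965·LSB = 4.79736 V; V_b = V_low + 1966·LSB = 4.7998 V.

[4.79736 V, 4.79980 V)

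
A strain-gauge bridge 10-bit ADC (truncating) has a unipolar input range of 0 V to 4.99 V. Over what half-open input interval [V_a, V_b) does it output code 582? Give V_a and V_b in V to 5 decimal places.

[2.83611 V, 2.84099 V)

LSB = 4.99/2^10 = 4.873 mV.
V_a = V_low + 582·LSB = 2.83611 V; V_b = V_low + 583·LSB = 2.84099 V.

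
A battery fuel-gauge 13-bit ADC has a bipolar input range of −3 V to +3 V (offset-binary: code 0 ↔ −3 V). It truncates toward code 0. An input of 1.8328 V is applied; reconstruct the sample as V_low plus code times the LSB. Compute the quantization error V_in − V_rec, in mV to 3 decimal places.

One LSB is 6 V / 8192 = 0.732 mV.
Scaled input = 6598.3829 LSBs, so code = 6598.
Reconstructed: 1.8325195 V.
Difference: 0.000280469 V → 0.280 mV.

0.280 mV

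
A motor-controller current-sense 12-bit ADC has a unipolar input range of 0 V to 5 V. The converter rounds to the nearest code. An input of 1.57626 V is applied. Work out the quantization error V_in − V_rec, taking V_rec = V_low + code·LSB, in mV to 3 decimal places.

LSB = 5/2^12 = 1.221 mV.
(V_in − V_low)/LSB = (1.57626 − 0)/0.0012207 = 1291.2722 → code 1291 (round).
Reconstructed: 1.5759277 V.
V_in − V_rec = 0.000332266 V = 0.332 mV.

0.332 mV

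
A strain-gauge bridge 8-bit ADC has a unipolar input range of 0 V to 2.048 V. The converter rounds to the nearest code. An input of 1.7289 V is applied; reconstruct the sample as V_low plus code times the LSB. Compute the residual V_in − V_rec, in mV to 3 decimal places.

One LSB is 2.048 V / 256 = 8.000 mV.
(V_in − V_low)/LSB = (1.7289 − 0)/0.008 = 216.1125 → code 216 (round).
V_rec = 0 + 216·0.008 = 1.728 V.
Difference: 0.0009 V → 0.900 mV.

0.900 mV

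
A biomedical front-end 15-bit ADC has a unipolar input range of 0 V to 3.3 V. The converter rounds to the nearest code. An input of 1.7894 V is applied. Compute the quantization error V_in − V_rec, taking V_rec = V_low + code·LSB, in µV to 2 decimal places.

20.12 µV

One LSB is 3.3 V / 32768 = 100.71 µV.
Scaled input = 17768.1998 LSBs, so code = 17768.
Reconstructed: 1.7893799 V.
V_in − V_rec = 2.01172e-05 V = 20.12 µV.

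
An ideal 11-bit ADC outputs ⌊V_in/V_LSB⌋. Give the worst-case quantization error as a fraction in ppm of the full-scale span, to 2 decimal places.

Truncating → worst-case error = 1 LSB = V_FS/2^11, so 1e+06/2048 = 488.281 ppm of full scale.

488.28 ppm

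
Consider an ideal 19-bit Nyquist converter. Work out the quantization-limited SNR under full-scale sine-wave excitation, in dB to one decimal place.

116.1 dB

SNR ≈ 6.02·N + 1.76 dB = 6.02·19 + 1.76 = 116.14 dB.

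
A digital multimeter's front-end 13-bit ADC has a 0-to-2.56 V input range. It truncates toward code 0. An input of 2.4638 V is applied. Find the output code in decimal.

code 7884

Full-scale span = 2.56 V; LSB = 2.56/2^13 = 312.50 µV.
(V_in − V_low)/LSB = (2.4638 − 0) / 0.0003125 = 7884.160.
Floor → code 7884.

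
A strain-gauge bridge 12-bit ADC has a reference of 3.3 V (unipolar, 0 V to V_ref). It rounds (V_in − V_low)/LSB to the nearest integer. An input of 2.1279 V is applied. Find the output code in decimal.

code 2641

With 4096 levels over 3.3 V, one step is 0.806 mV.
(V_in − V_low)/LSB = (2.1279 − 0) / 0.000805664 = 2641.175.
round(2641.175) = 2641.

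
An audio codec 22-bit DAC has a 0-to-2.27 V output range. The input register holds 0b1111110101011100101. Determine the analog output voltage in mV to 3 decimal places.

LSB = 2.27 V / 2^22 = 0.54 µV.
Code 0b1111110101011100101 = 518885 decimal.
V_out = 0 + 518885 × 5.4121e-07 V = 0.280826 V.
= 280.826 mV.

280.826 mV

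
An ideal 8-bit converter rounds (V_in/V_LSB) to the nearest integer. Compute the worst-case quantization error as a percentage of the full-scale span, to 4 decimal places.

Rounding → worst-case error = ½ LSB = V_FS/2^9, so 100/512 = 0.195312 % of full scale.

0.1953 %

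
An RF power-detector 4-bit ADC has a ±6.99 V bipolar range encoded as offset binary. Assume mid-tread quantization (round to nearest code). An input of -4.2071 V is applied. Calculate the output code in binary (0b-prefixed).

code 0b11 (decimal 3)

With 16 levels over 13.98 V, one step is 0.8738 V.
(-4.2071 − (−6.99)) / 0.87375 = 3.185 LSBs.
Round → code 3.
In binary (0b-prefixed): 0b11.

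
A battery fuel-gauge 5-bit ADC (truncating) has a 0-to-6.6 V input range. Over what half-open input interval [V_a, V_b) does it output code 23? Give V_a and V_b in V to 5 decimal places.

[4.74375 V, 4.95000 V)

LSB = 6.6/2^5 = 206.250 mV.
V_a = V_low + 23·LSB = 4.74375 V; V_b = V_low + 24·LSB = 4.95 V.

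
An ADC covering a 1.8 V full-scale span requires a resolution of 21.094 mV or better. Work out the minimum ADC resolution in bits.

7 bits

Number of steps required ≥ 1.8 V / 21.094 mV = 85.33.
Need 2^N ≥ 85.33; 2^6 = 64, 2^7 = 128.
Minimum N = 7.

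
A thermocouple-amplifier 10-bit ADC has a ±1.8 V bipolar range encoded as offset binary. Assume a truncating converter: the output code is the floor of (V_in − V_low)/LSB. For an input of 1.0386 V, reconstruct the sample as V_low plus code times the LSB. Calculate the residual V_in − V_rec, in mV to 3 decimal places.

One LSB is 3.6 V / 1024 = 3.516 mV.
(1.0386 − (−1.8))/0.00351563 = 807.4240; ⌊·⌋ gives code 807.
V_rec = (−1.8) + 807·0.00351563 = 1.0371094 V.
Error = 1.0386 − 1.0371094 = 0.00149062 V = 1.491 mV.

1.491 mV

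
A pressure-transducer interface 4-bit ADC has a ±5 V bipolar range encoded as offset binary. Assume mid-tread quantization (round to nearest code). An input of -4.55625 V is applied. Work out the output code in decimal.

code 1

Full-scale span = 10 V; LSB = 10/2^4 = 0.6250 V.
(V_in − V_low)/LSB = (-4.55625 − (−5)) / 0.625 = 0.710.
So the output code is 1.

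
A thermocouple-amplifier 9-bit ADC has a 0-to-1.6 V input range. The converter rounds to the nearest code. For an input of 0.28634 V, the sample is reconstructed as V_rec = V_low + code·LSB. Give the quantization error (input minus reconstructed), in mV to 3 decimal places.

-1.160 mV

LSB = 1.6/2^9 = 3.125 mV.
Scaled input = 91.6288 LSBs, so code = 92.
V_rec = 0 + 92·0.003125 = 0.2875 V.
Error = 0.28634 − 0.2875 = -0.00116 V = -1.160 mV.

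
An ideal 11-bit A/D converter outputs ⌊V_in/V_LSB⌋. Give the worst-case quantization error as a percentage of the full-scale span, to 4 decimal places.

Truncating → worst-case error = 1 LSB = V_FS/2^11, so 100/2048 = 0.0488281 % of full scale.

0.0488 %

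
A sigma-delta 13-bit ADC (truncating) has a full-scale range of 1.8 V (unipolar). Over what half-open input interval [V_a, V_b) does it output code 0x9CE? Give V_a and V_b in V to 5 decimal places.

[0.55151 V, 0.55173 V)

LSB = 1.8/2^13 = 219.73 µV.
Code 0x9CE = 2510 decimal.
V_a = V_low + 2510·LSB = 0.551514 V; V_b = V_low + 2511·LSB = 0.551733 V.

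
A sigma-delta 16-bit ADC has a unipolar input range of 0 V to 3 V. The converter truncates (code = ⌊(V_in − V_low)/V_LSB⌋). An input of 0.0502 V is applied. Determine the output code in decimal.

code 1096

LSB = 3 V / 65536 = 45.78 µV.
(0.0502 − 0) / 4.57764e-05 = 1096.636 LSBs.
Floor → code 1096.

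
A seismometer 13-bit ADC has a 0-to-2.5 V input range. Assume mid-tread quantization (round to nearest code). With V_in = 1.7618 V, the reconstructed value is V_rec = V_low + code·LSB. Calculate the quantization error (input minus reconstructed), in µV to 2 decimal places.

20.21 µV

Step size: 2.5 V ÷ 2^13 = 305.18 µV.
(1.7618 − 0)/0.000305176 = 5773.0662; round gives code 5773.
V_rec = 0 + 5773·0.000305176 = 1.7617798 V.
Error = 1.7618 − 1.7617798 = 2.02148e-05 V = 20.21 µV.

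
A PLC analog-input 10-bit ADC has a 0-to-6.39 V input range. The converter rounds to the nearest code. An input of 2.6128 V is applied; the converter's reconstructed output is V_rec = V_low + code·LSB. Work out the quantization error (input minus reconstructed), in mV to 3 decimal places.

One LSB is 6.39 V / 1024 = 6.240 mV.
(2.6128 − 0)/0.00624023 = 418.7022; round gives code 419.
Code 419 maps back to 0 + 419×0.00624023 V = 2.6146582 V.
Error = 2.6128 − 2.6146582 = -0.0018582 V = -1.858 mV.

-1.858 mV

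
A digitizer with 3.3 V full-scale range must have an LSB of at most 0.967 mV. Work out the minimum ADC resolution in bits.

Number of steps required ≥ 3.3 V / 0.967 mV = 3412.62.
Need 2^N ≥ 3412.62; 2^11 = 2048, 2^12 = 4096.
Minimum N = 12.

12 bits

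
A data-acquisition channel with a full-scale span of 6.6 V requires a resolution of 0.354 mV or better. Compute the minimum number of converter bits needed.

15 bits

Number of steps required ≥ 6.6 V / 0.354 mV = 18644.07.
Need 2^N ≥ 18644.07; 2^14 = 16384, 2^15 = 32768.
Minimum N = 15.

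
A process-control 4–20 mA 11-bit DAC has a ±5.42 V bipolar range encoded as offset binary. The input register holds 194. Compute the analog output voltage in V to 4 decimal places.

-4.3932 V

LSB = 10.84 V / 2^11 = 5.293 mV.
V_out = (−5.42) + 194 × 0.00529297 V = -4.39316 V.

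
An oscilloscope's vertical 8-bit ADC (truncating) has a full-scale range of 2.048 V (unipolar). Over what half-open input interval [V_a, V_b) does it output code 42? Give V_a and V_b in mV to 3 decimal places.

LSB = 2.048/2^8 = 8.000 mV.
V_a = V_low + 42·LSB = 0.336 V; V_b = V_low + 43·LSB = 0.344 V.

[336.000 mV, 344.000 mV)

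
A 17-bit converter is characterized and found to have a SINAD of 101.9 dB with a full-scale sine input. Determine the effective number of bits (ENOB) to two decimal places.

ENOB = (SINAD − 1.76) / 6.02 = (101.9 − 1.76)/6.02 = 16.635.

16.63 bits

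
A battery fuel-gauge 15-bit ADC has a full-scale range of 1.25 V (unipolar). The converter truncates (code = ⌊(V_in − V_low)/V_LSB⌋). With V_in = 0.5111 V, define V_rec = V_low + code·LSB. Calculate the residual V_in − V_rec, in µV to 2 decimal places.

One LSB is 1.25 V / 32768 = 38.15 µV.
(V_in − V_low)/LSB = (0.5111 − 0)/3.8147e-05 = 13398.1798 → code 13398 (floor).
Code 13398 maps back to 0 + 13398×3.8147e-05 V = 0.51109314 V.
V_in − V_rec = 6.86035e-06 V = 6.86 µV.

6.86 µV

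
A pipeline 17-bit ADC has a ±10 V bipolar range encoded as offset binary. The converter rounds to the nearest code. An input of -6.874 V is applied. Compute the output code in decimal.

code 20487

With 131072 levels over 20 V, one step is 152.59 µV.
(-6.874 − (−10)) / 0.000152588 = 20486.554 LSBs.
Round → code 20487.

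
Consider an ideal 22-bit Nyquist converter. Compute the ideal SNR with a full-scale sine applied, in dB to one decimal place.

134.2 dB

SNR ≈ 6.02·N + 1.76 dB = 6.02·22 + 1.76 = 134.20 dB.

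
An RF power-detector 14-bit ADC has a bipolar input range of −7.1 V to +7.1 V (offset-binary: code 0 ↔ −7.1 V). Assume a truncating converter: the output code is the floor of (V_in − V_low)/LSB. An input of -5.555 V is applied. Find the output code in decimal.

code 1782

With 16384 levels over 14.2 V, one step is 0.867 mV.
Input sits at 1782.625 steps above V_low.
So the output code is 1782.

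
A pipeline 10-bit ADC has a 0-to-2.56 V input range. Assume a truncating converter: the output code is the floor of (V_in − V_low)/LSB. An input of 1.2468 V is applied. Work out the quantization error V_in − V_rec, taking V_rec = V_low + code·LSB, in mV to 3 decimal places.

1.800 mV

Step size: 2.56 V ÷ 2^10 = 2.500 mV.
(1.2468 − 0)/0.0025 = 498.7200; ⌊·⌋ gives code 498.
Reconstructed: 1.245 V.
V_in − V_rec = 0.0018 V = 1.800 mV.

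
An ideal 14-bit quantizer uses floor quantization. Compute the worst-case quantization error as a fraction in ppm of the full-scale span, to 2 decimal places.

61.04 ppm

Truncating → worst-case error = 1 LSB = V_FS/2^14, so 1e+06/16384 = 61.0352 ppm of full scale.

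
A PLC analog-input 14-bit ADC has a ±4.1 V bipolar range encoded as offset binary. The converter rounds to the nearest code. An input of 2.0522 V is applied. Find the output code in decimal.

Full-scale span = 8.2 V; LSB = 8.2/2^14 = 0.500 mV.
(V_in − V_low)/LSB = (2.0522 − (−4.1)) / 0.000500488 = 12292.396.
So the output code is 12292.

code 12292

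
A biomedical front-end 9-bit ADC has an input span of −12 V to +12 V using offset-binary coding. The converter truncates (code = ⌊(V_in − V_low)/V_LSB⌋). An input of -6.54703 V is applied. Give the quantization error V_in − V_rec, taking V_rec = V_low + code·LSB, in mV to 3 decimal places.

Step size: 24 V ÷ 2^9 = 46.875 mV.
(-6.54703 − (−12))/0.046875 = 116.3300; ⌊·⌋ gives code 116.
V_rec = (−12) + 116·0.046875 = -6.5625 V.
Difference: 0.01547 V → 15.470 mV.

15.470 mV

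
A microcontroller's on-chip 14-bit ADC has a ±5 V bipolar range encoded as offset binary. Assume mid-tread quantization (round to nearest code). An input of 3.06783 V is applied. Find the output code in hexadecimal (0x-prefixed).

code 0x33A2 (decimal 13218)

LSB = 10 V / 16384 = 0.610 mV.
(3.06783 − (−5)) / 0.000610352 = 13218.333 LSBs.
round(13218.333) = 13218.
In hexadecimal (0x-prefixed): 0x33A2.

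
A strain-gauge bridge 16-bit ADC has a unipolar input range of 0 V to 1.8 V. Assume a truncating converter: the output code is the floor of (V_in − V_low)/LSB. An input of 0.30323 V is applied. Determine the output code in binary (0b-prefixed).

code 0b10101100100000 (decimal 11040)

Full-scale span = 1.8 V; LSB = 1.8/2^16 = 27.47 µV.
(V_in − V_low)/LSB = (0.30323 − 0) / 2.74658e-05 = 11040.267.
So the output code is 11040.
In binary (0b-prefixed): 0b10101100100000.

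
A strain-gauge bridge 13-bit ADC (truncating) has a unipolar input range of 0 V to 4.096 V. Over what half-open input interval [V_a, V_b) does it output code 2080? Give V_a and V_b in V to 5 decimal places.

LSB = 4.096/2^13 = 0.500 mV.
V_a = V_low + 2080·LSB = 1.04 V; V_b = V_low + 2081·LSB = 1.0405 V.

[1.04000 V, 1.04050 V)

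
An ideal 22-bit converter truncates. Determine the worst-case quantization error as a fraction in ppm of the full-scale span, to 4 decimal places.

Truncating → worst-case error = 1 LSB = V_FS/2^22, so 1e+06/4194304 = 0.238419 ppm of full scale.

0.2384 ppm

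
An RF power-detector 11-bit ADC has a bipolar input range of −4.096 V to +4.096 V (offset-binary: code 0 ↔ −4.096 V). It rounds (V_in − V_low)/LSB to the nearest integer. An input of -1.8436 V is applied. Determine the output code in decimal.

Full-scale span = 8.192 V; LSB = 8.192/2^11 = 4.000 mV.
(V_in − V_low)/LSB = (-1.8436 − (−4.096)) / 0.004 = 563.100.
round(563.100) = 563.

code 563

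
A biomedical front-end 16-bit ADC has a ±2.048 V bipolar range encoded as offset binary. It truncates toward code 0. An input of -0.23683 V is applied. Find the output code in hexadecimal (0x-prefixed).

LSB = 4.096 V / 65536 = 62.50 µV.
(V_in − V_low)/LSB = (-0.23683 − (−2.048)) / 6.25e-05 = 28978.720.
⌊·⌋(28978.720) = 28978.
In hexadecimal (0x-prefixed): 0x7132.

code 0x7132 (decimal 28978)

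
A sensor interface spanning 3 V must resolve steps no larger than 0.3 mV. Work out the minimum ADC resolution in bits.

Number of steps required ≥ 3 V / 0.3 mV = 10000.00.
Need 2^N ≥ 10000.00; 2^13 = 8192, 2^14 = 16384.
Minimum N = 14.

14 bits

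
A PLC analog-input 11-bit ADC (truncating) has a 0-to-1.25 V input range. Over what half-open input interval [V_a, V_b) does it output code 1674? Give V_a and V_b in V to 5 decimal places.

[1.02173 V, 1.02234 V)

LSB = 1.25/2^11 = 0.610 mV.
V_a = V_low + 1674·LSB = 1.02173 V; V_b = V_low + 1675·LSB = 1.02234 V.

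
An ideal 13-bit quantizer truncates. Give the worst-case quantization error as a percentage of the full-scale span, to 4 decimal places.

Truncating → worst-case error = 1 LSB = V_FS/2^13, so 100/8192 = 0.012207 % of full scale.

0.0122 %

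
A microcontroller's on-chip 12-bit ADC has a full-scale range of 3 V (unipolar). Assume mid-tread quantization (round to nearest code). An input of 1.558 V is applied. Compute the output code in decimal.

Full-scale span = 3 V; LSB = 3/2^12 = 0.732 mV.
Input sits at 2127.189 steps above V_low.
So the output code is 2127.

code 2127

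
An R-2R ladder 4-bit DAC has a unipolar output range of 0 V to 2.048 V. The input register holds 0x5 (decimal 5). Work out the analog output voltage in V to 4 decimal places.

0.6400 V

LSB = 2.048 V / 2^4 = 128.000 mV.
Code 0x5 = 5 decimal.
V_out = 0 + 5 × 0.128 V = 0.64 V.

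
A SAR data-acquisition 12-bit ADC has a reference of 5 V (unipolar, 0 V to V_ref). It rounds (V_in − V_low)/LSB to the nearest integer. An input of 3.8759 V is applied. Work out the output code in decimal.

code 3175

LSB = 5 V / 4096 = 1.221 mV.
(3.8759 − 0) / 0.0012207 = 3175.137 LSBs.
So the output code is 3175.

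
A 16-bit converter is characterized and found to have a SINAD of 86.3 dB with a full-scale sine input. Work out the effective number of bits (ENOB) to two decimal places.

ENOB = (SINAD − 1.76) / 6.02 = (86.3 − 1.76)/6.02 = 14.043.

14.04 bits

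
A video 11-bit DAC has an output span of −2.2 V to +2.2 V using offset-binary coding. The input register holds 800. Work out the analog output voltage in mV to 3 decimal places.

LSB = 4.4 V / 2^11 = 2.148 mV.
V_out = (−2.2) + 800 × 0.00214844 V = -0.48125 V.
= -481.250 mV.

-481.250 mV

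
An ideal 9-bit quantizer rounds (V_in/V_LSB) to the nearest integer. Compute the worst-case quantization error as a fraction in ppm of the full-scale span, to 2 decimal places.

976.56 ppm

Rounding → worst-case error = ½ LSB = V_FS/2^10, so 1e+06/1024 = 976.562 ppm of full scale.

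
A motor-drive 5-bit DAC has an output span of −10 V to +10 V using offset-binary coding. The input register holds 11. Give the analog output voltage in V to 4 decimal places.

-3.1250 V

LSB = 20 V / 2^5 = 0.6250 V.
V_out = (−10) + 11 × 0.625 V = -3.125 V.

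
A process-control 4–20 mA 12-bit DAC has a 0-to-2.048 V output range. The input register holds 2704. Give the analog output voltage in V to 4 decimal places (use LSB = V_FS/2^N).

LSB = 2.048 V / 2^12 = 0.500 mV.
V_out = 0 + 2704 × 0.0005 V = 1.352 V.

1.3520 V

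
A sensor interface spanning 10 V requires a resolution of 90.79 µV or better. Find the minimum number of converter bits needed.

Number of steps required ≥ 10 V / 90.79 µV = 110144.29.
Need 2^N ≥ 110144.29; 2^16 = 65536, 2^17 = 131072.
Minimum N = 17.

17 bits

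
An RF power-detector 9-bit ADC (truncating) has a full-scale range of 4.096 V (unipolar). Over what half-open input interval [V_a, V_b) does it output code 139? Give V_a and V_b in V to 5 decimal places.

LSB = 4.096/2^9 = 8.000 mV.
V_a = V_low + 139·LSB = 1.112 V; V_b = V_low + 140·LSB = 1.12 V.

[1.11200 V, 1.12000 V)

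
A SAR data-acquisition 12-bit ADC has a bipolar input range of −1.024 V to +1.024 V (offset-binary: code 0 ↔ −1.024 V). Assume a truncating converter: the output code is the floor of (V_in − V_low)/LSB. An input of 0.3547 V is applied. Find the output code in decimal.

code 2757

Full-scale span = 2.048 V; LSB = 2.048/2^12 = 0.500 mV.
(V_in − V_low)/LSB = (0.3547 − (−1.024)) / 0.0005 = 2757.400.
⌊·⌋(2757.400) = 2757.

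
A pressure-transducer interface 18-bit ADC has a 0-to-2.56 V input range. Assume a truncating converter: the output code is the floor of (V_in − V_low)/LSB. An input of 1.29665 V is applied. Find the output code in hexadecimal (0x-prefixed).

Full-scale span = 2.56 V; LSB = 2.56/2^18 = 9.77 µV.
Input sits at 132776.960 steps above V_low.
⌊·⌋(132776.960) = 132776.
In hexadecimal (0x-prefixed): 0x206A8.

code 0x206A8 (decimal 132776)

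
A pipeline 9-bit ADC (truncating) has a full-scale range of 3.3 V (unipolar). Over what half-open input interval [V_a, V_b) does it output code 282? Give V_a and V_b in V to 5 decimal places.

[1.81758 V, 1.82402 V)

LSB = 3.3/2^9 = 6.445 mV.
V_a = V_low + 282·LSB = 1.81758 V; V_b = V_low + 283·LSB = 1.82402 V.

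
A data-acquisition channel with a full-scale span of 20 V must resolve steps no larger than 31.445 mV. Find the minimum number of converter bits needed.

Number of steps required ≥ 20 V / 31.445 mV = 636.03.
Need 2^N ≥ 636.03; 2^9 = 512, 2^10 = 1024.
Minimum N = 10.

10 bits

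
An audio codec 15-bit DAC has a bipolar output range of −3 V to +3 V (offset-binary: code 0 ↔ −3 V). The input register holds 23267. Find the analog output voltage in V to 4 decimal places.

1.2603 V

LSB = 6 V / 2^15 = 183.11 µV.
V_out = (−3) + 23267 × 0.000183105 V = 1.26031 V.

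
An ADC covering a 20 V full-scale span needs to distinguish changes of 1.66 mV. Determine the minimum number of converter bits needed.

Number of steps required ≥ 20 V / 1.66 mV = 12048.19.
Need 2^N ≥ 12048.19; 2^13 = 8192, 2^14 = 16384.
Minimum N = 14.

14 bits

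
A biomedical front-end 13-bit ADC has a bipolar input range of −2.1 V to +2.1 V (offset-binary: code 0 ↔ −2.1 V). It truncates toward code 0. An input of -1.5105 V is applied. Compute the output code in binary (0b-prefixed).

code 0b10001111101 (decimal 1149)

LSB = 4.2 V / 8192 = 0.513 mV.
(-1.5105 − (−2.1)) / 0.000512695 = 1149.806 LSBs.
Floor → code 1149.
In binary (0b-prefixed): 0b10001111101.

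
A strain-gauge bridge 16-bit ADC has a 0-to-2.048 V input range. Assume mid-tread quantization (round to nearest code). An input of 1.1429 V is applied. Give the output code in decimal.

With 65536 levels over 2.048 V, one step is 31.25 µV.
Input sits at 36572.800 steps above V_low.
Round → code 36573.

code 36573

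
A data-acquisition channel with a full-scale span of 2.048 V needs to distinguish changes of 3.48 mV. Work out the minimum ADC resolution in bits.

10 bits

Number of steps required ≥ 2.048 V / 3.48 mV = 588.51.
Need 2^N ≥ 588.51; 2^9 = 512, 2^10 = 1024.
Minimum N = 10.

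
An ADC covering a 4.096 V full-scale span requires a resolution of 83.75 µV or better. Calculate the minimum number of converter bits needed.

Number of steps required ≥ 4.096 V / 83.75 µV = 48907.46.
Need 2^N ≥ 48907.46; 2^15 = 32768, 2^16 = 65536.
Minimum N = 16.

16 bits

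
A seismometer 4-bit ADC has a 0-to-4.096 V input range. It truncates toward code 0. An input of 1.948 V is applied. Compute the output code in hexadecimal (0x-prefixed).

code 0x7 (decimal 7)

LSB = 4.096 V / 16 = 256.000 mV.
(1.948 − 0) / 0.256 = 7.609 LSBs.
Floor → code 7.
In hexadecimal (0x-prefixed): 0x7.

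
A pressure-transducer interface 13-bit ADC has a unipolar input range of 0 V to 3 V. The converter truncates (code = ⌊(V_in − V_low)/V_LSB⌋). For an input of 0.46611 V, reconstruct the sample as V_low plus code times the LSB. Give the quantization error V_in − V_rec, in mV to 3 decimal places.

Step size: 3 V ÷ 2^13 = 366.21 µV.
Scaled input = 1272.7910 LSBs, so code = 1272.
V_rec = 0 + 1272·0.000366211 = 0.46582031 V.
Difference: 0.000289688 V → 0.290 mV.

0.290 mV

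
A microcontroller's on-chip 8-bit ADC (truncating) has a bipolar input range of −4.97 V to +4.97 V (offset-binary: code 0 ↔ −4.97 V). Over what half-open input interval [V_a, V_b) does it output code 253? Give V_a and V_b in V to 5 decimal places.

[4.85352 V, 4.89234 V)

LSB = 9.94/2^8 = 38.828 mV.
V_a = V_low + 253·LSB = 4.85352 V; V_b = V_low + 254·LSB = 4.89234 V.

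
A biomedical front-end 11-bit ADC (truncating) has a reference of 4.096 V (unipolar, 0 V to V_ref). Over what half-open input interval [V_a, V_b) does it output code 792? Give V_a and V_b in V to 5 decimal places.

LSB = 4.096/2^11 = 2.000 mV.
V_a = V_low + 792·LSB = 1.584 V; V_b = V_low + 793·LSB = 1.586 V.

[1.58400 V, 1.58600 V)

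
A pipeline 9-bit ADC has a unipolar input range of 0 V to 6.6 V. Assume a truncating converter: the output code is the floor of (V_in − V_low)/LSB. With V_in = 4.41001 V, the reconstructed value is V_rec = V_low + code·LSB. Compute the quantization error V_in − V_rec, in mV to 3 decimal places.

1.416 mV

LSB = 6.6/2^9 = 12.891 mV.
(V_in − V_low)/LSB = (4.41001 − 0)/0.0128906 = 342.1099 → code 342 (floor).
Reconstructed: 4.4085937 V.
Difference: 0.00141625 V → 1.416 mV.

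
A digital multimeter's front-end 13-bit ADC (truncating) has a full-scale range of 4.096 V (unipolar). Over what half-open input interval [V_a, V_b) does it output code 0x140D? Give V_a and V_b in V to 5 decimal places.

[2.56650 V, 2.56700 V)

LSB = 4.096/2^13 = 0.500 mV.
Code 0x140D = 5133 decimal.
V_a = V_low + 5133·LSB = 2.5665 V; V_b = V_low + 5134·LSB = 2.567 V.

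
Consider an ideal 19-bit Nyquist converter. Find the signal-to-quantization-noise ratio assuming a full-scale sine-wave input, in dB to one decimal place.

116.1 dB

SNR ≈ 6.02·N + 1.76 dB = 6.02·19 + 1.76 = 116.14 dB.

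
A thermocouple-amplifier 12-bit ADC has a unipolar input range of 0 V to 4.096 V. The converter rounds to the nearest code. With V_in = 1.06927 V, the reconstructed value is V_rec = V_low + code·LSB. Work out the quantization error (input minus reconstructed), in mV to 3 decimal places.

0.270 mV

Step size: 4.096 V ÷ 2^12 = 1.000 mV.
Scaled input = 1069.2700 LSBs, so code = 1069.
V_rec = 0 + 1069·0.001 = 1.069 V.
Error = 1.06927 − 1.069 = 0.00027 V = 0.270 mV.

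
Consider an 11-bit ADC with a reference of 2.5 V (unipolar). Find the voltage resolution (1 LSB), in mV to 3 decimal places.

1.221 mV

Full-scale span = 2.5 V.
LSB = 2.5 / 2^11 = 2.5 / 2048 = 0.0012207 V = 1.221 mV.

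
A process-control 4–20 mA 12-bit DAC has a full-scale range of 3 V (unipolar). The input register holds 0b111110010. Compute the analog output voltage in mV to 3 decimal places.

LSB = 3 V / 2^12 = 0.732 mV.
Code 0b111110010 = 498 decimal.
V_out = 0 + 498 × 0.000732422 V = 0.364746 V.
= 364.746 mV.

364.746 mV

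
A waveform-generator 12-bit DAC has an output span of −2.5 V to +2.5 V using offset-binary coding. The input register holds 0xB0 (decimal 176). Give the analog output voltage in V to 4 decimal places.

-2.2852 V

LSB = 5 V / 2^12 = 1.221 mV.
Code 0xB0 = 176 decimal.
V_out = (−2.5) + 176 × 0.0012207 V = -2.28516 V.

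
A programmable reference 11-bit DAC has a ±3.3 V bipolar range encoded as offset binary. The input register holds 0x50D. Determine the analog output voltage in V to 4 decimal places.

0.8669 V

LSB = 6.6 V / 2^11 = 3.223 mV.
Code 0x50D = 1293 decimal.
V_out = (−3.3) + 1293 × 0.00322266 V = 0.866895 V.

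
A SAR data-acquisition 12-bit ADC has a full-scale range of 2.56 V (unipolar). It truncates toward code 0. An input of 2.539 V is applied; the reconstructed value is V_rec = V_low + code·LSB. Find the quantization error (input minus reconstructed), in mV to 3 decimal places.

0.250 mV

Step size: 2.56 V ÷ 2^12 = 0.625 mV.
(V_in − V_low)/LSB = (2.539 − 0)/0.000625 = 4062.4000 → code 4062 (floor).
V_rec = 0 + 4062·0.000625 = 2.53875 V.
Difference: 0.00025 V → 0.250 mV.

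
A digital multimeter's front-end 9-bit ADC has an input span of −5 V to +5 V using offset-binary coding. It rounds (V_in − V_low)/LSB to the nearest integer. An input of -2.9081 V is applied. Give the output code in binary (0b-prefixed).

Full-scale span = 10 V; LSB = 10/2^9 = 19.531 mV.
(V_in − V_low)/LSB = (-2.9081 − (−5)) / 0.0195312 = 107.105.
Round → code 107.
In binary (0b-prefixed): 0b1101011.

code 0b1101011 (decimal 107)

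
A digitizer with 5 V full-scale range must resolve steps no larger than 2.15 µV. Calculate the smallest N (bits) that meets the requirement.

22 bits

Number of steps required ≥ 5 V / 2.15 µV = 2325581.40.
Need 2^N ≥ 2325581.40; 2^21 = 2097152, 2^22 = 4194304.
Minimum N = 22.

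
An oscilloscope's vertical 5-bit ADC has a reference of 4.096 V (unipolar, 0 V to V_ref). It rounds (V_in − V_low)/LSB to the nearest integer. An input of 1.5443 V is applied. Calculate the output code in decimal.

With 32 levels over 4.096 V, one step is 128.000 mV.
Input sits at 12.065 steps above V_low.
Round → code 12.

code 12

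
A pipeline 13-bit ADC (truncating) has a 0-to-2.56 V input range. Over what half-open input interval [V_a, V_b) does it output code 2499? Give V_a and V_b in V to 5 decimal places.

LSB = 2.56/2^13 = 312.50 µV.
V_a = V_low + 2499·LSB = 0.780937 V; V_b = V_low + 2500·LSB = 0.78125 V.

[0.78094 V, 0.78125 V)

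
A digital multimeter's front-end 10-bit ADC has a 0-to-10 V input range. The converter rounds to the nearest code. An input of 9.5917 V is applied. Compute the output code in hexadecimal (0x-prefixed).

code 0x3D6 (decimal 982)

LSB = 10 V / 1024 = 9.766 mV.
(V_in − V_low)/LSB = (9.5917 − 0) / 0.00976562 = 982.190.
So the output code is 982.
In hexadecimal (0x-prefixed): 0x3D6.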